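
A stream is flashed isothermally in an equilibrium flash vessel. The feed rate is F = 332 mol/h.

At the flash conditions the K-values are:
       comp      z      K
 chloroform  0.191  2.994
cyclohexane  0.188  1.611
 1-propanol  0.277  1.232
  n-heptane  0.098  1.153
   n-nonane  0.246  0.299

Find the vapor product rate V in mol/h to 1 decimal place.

V = 216.2 mol/h

Newton–Raphson from V/F = 0.5:
  V/F = 0.500: g = 0.0847, g' = -0.532 → V/F = 0.659
  V/F = 0.659: g = -0.0048, g' = -0.608 → V/F = 0.651
Converged at V/F = 0.651.
Then V = V/F·F = 0.6513·332 = 216.2 mol/h and L = F − V = 115.8 mol/h.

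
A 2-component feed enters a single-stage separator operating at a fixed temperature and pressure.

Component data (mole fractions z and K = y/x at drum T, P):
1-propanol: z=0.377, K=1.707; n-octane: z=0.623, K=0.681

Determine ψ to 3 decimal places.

ψ = 0.301

Let ψ = V/F and solve Σ zᵢ(Kᵢ−1)/(1+ψ(Kᵢ−1)) = 0.
Check two-phase: ΣzᵢKᵢ = 1.068 > 1 and Σzᵢ/Kᵢ = 1.136 > 1, so g(0) = 0.068 > 0 and g(1) = -0.136 < 0.
Binary case is linear: z₁(K₁−1)(1+ψ(K₂−1)) + z₂(K₂−1)(1+ψ(K₁−1)) = 0
⇒ ψ = [z₁(K₁−1)+z₂(K₂−1)] / [−(K₁−1)(K₂−1)] = 0.0678/0.2255 = 0.301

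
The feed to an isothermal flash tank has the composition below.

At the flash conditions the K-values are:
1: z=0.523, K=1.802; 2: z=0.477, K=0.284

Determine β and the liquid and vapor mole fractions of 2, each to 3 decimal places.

Binary case is linear: z₁(K₁−1)(1+β(K₂−1)) + z₂(K₂−1)(1+β(K₁−1)) = 0
⇒ β = [z₁(K₁−1)+z₂(K₂−1)] / [−(K₁−1)(K₂−1)] = 0.0779/0.5742 = 0.136
Compositions from xᵢ = zᵢ/(1+β(Kᵢ−1)), yᵢ = Kᵢxᵢ:
  1: x = 0.472, y = 0.850
  2: x = 0.528, y = 0.150

β = 0.136, x_2 = 0.528, y_2 = 0.150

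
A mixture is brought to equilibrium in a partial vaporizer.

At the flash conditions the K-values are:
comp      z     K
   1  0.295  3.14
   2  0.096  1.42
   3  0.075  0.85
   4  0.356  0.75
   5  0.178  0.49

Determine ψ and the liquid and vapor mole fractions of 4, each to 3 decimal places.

Rachford–Rice: g(ψ) = Σ zᵢ(Kᵢ−1)/(1+ψ(Kᵢ−1)) = 0.
Feasibility: ΣzᵢKᵢ = 1.481, Σzᵢ/Kᵢ = 1.088 — both > 1, two phases present.
Newton–Raphson from ψ = 0.43:
  ψ = 0.430: g = 0.1349, g' = -0.484 → ψ = 0.708
  ψ = 0.708: g = 0.0191, g' = -0.372 → ψ = 0.760
Converged at ψ = 0.760.
Compositions from xᵢ = zᵢ/(1+ψ(Kᵢ−1)), yᵢ = Kᵢxᵢ:
  1: x = 0.112, y = 0.353
  2: x = 0.073, y = 0.103
  3: x = 0.085, y = 0.072
  4: x = 0.440, y = 0.330
  5: x = 0.291, y = 0.142

ψ = 0.760, x_4 = 0.440, y_4 = 0.330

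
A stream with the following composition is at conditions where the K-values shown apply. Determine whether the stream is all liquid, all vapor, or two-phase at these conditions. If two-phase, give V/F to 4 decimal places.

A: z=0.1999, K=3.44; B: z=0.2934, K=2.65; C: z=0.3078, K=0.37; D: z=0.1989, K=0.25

two-phase, V/F = 0.4641

ΣzᵢKᵢ = 1.6288; Σzᵢ/Kᵢ = 1.7963.
Both exceed 1, so a two-phase solution exists.
Iterate (Newton) starting at ψ = 0.42:
  ψ = 0.4200: g = 0.04538, g' = -1.0333 → ψ = 0.4639
  ψ = 0.4639: g = 0.00023, g' = -1.0252 → ψ = 0.4641
Converged at ψ = 0.4641.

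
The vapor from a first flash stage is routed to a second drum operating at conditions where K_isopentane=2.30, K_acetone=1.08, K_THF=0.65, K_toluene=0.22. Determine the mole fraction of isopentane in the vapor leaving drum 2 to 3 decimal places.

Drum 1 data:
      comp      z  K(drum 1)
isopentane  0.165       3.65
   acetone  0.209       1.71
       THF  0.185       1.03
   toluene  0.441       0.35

Drum 1:
Let ψ₁ = V/F and solve Σ zᵢ(Kᵢ−1)/(1+ψ₁(Kᵢ−1)) = 0.
Check two-phase: ΣzᵢKᵢ = 1.305 > 1 and Σzᵢ/Kᵢ = 1.607 > 1, so g(0) = 0.305 > 0 and g(1) = -0.607 < 0.
Newton–Raphson from ψ₁ = 0.5:
  ψ₁ = 0.500: g = -0.1216, g' = -0.681 → ψ₁ = 0.321
  ψ₁ = 0.321: g = 0.0001, g' = -0.706 → ψ₁ = 0.322
Converged at ψ₁ = 0.322.
Drum-1 compositions:
  isopentane: x = 0.089, y = 0.325
  acetone: x = 0.170, y = 0.291
  THF: x = 0.183, y = 0.189
  toluene: x = 0.558, y = 0.195
Drum-2 feed = drum-1 vapor: z₂ = (0.3252, 0.2910, 0.1887, 0.1951).
Drum 2:
Material balance + equilibrium reduce to Σ zᵢ(Kᵢ−1)/(1+ψ₂(Kᵢ−1)) = 0.
Feasibility: ΣzᵢKᵢ = 1.228, Σzᵢ/Kᵢ = 1.588 — both > 1, two phases present.
Newton–Raphson from ψ₂ = 0.42:
  ψ₂ = 0.420: g = -0.0078, g' = -0.526 → ψ₂ = 0.405
Converged at ψ₂ = 0.405.
  isopentane: x = 0.213, y = 0.490
  acetone: x = 0.282, y = 0.304
  THF: x = 0.220, y = 0.143
  toluene: x = 0.285, y = 0.063

y_isopentane (drum 2) = 0.490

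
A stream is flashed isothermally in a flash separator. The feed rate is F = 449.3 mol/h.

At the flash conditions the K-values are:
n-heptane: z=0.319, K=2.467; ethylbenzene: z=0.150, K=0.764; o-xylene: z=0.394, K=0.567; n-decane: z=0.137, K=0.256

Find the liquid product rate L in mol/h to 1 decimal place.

L = 345.9 mol/h

Iterate (Newton) starting at ψ = 0.5:
  ψ = 0.500: g = -0.1502, g' = -0.552 → ψ = 0.228
  ψ = 0.228: g = 0.0014, g' = -0.596 → ψ = 0.230
Converged at ψ = 0.230.
Then V = ψ·F = 0.2301·449.3 = 103.4 mol/h and L = F − V = 345.9 mol/h.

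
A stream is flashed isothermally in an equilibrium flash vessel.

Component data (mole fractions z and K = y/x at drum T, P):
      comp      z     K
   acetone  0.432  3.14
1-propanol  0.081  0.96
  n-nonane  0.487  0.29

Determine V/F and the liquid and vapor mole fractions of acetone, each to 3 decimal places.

V/F = 0.411, x_acetone = 0.230, y_acetone = 0.721

Material balance + equilibrium reduce to Σ zᵢ(Kᵢ−1)/(1+V/F(Kᵢ−1)) = 0.
g(0) = ΣzᵢKᵢ − 1 = 0.575 and g(1) = 1 − Σzᵢ/Kᵢ = -0.901, so a root lies in (0, 1).
Newton iteration, V/F⁰ = 0.38:
  V/F = 0.380: g = 0.0330, g' = -1.062 → V/F = 0.411
Converged at V/F = 0.411.
Compositions from xᵢ = zᵢ/(1+V/F(Kᵢ−1)), yᵢ = Kᵢxᵢ:
  acetone: x = 0.230, y = 0.721
  1-propanol: x = 0.082, y = 0.079
  n-nonane: x = 0.688, y = 0.199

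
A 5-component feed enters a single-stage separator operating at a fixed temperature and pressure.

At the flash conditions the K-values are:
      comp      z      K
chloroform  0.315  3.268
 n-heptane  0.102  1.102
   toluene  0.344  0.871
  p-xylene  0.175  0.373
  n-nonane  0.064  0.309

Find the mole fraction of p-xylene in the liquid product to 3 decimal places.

Rachford–Rice: g(β) = Σ zᵢ(Kᵢ−1)/(1+β(Kᵢ−1)) = 0.
g(0) = ΣzᵢKᵢ − 1 = 0.526 and g(1) = 1 − Σzᵢ/Kᵢ = -0.260, so a root lies in (0, 1).
Newton iteration, β⁰ = 0.32:
  β = 0.320: g = 0.1837, g' = -0.709 → β = 0.579
  β = 0.579: g = 0.0247, g' = -0.565 → β = 0.623
Converged at β = 0.623.
Compositions from xᵢ = zᵢ/(1+β(Kᵢ−1)), yᵢ = Kᵢxᵢ:
  chloroform: x = 0.131, y = 0.427
  n-heptane: x = 0.096, y = 0.106
  toluene: x = 0.374, y = 0.326
  p-xylene: x = 0.287, y = 0.107
  n-nonane: x = 0.112, y = 0.035

x_p-xylene = 0.287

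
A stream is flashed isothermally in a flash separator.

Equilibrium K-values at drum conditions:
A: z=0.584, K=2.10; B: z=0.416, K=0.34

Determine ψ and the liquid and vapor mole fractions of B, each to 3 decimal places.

Let ψ = V/F and solve Σ zᵢ(Kᵢ−1)/(1+ψ(Kᵢ−1)) = 0.
g(0) = ΣzᵢKᵢ − 1 = 0.368 and g(1) = 1 − Σzᵢ/Kᵢ = -0.502, so a root lies in (0, 1).
Newton iteration, ψ⁰ = 0.5:
  ψ = 0.500: g = 0.0047, g' = -0.698 → ψ = 0.507
Converged at ψ = 0.507.
Compositions from xᵢ = zᵢ/(1+ψ(Kᵢ−1)), yᵢ = Kᵢxᵢ:
  A: x = 0.375, y = 0.787
  B: x = 0.625, y = 0.213

ψ = 0.507, x_B = 0.625, y_B = 0.213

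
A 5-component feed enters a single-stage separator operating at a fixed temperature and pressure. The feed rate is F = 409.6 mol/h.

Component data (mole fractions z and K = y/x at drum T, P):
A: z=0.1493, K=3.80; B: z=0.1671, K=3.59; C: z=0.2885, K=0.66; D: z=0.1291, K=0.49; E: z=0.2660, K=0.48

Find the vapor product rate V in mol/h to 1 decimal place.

Rachford–Rice: g(β) = Σ zᵢ(Kᵢ−1)/(1+β(Kᵢ−1)) = 0.
g(0) = ΣzᵢKᵢ − 1 = 0.5486 and g(1) = 1 − Σzᵢ/Kᵢ = -0.3406, so a root lies in (0, 1).
Newton iteration, β⁰ = 0.5:
  β = 0.5000: g = -0.03071, g' = -0.6563 → β = 0.4532
  β = 0.4532: g = 0.00078, g' = -0.6911 → β = 0.4543
Converged at β = 0.4543.
Then V = β·F = 0.4543·409.6 = 186.1 mol/h and L = F − V = 223.5 mol/h.

V = 186.1 mol/h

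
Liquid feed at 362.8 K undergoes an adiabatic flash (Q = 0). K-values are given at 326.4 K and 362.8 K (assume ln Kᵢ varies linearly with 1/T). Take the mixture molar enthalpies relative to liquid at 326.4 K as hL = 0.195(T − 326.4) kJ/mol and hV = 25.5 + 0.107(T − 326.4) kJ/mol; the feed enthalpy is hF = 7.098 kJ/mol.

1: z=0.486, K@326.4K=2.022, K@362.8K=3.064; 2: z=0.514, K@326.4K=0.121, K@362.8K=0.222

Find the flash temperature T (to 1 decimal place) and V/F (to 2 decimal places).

T = 338.8 K, V/F = 0.19

Adiabatic flash: solve Rachford–Rice at each trial T, then check hF = ψ·hV(T) + (1−ψ)·hL(T).
  T = 326.4 K: K = (2.022, 0.121), RR gives ψ = 0.050, H_out = 1.274 kJ/mol
  T = 362.8 K: K = (3.064, 0.222), RR gives ψ = 0.376, H_out = 15.474 kJ/mol
  T = 344.6 K: K = (2.517, 0.167), RR gives ψ = 0.244, H_out = 9.385 kJ/mol
  T = 335.5 K: K = (2.262, 0.143), RR gives ψ = 0.160, H_out = 5.718 kJ/mol
  T = 340.1 K: K = (2.389, 0.154), RR gives ψ = 0.205, H_out = 7.645 kJ/mol
  T = 337.8 K: K = (2.325, 0.148), RR gives ψ = 0.183, H_out = 6.703 kJ/mol
Linear interpolation between T = 337.8 (H_out = 6.703) and T = 340.1 (H_out = 7.645) on hF = 7.098 gives T ≈ 338.8 K, at which ψ = 0.19.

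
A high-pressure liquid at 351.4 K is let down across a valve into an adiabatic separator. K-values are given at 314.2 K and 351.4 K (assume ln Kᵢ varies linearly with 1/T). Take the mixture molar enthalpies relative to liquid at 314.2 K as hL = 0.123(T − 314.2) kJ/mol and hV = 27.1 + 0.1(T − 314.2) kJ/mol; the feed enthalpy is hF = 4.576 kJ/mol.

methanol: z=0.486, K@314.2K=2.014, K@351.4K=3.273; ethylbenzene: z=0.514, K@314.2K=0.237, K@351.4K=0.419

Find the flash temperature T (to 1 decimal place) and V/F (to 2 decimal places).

Adiabatic flash: solve Rachford–Rice at each trial T, then check hF = ψ·hV(T) + (1−ψ)·hL(T).
  T = 314.2 K: K = (2.014, 0.237), RR gives ψ = 0.130, H_out = 3.525 kJ/mol
  T = 351.4 K: K = (3.273, 0.419), RR gives ψ = 0.610, H_out = 20.594 kJ/mol
  T = 332.8 K: K = (2.603, 0.320), RR gives ψ = 0.394, H_out = 12.801 kJ/mol
  T = 323.5 K: K = (2.298, 0.277), RR gives ψ = 0.276, H_out = 8.561 kJ/mol
  T = 318.9 K: K = (2.155, 0.257), RR gives ψ = 0.209, H_out = 6.210 kJ/mol
  T = 316.5 K: K = (2.082, 0.246), RR gives ψ = 0.170, H_out = 4.881 kJ/mol
Linear interpolation between T = 314.2 (H_out = 3.525) and T = 316.5 (H_out = 4.881) on hF = 4.576 gives T ≈ 316.0 K, at which ψ = 0.16.

T = 316.0 K, V/F = 0.16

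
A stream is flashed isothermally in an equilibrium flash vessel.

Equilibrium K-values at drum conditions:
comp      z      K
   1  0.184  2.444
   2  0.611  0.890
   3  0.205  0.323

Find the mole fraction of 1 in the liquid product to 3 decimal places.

x_1 = 0.153

Material balance + equilibrium reduce to Σ zᵢ(Kᵢ−1)/(1+ψ(Kᵢ−1)) = 0.
Feasibility: ΣzᵢKᵢ = 1.060, Σzᵢ/Kᵢ = 1.396 — both > 1, two phases present.
Newton iteration, ψ⁰ = 0.5:
  ψ = 0.500: g = -0.1266, g' = -0.352 → ψ = 0.141
  ψ = 0.141: g = -0.0008, g' = -0.387 → ψ = 0.139
Converged at ψ = 0.139.
Compositions from xᵢ = zᵢ/(1+ψ(Kᵢ−1)), yᵢ = Kᵢxᵢ:
  1: x = 0.153, y = 0.375
  2: x = 0.620, y = 0.552
  3: x = 0.226, y = 0.073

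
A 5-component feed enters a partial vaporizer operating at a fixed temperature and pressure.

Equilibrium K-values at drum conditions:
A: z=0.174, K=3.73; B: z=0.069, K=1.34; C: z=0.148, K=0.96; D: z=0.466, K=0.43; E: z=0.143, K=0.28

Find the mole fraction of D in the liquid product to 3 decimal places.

Let ψ = V/F and solve Σ zᵢ(Kᵢ−1)/(1+ψ(Kᵢ−1)) = 0.
Feasibility: ΣzᵢKᵢ = 1.124, Σzᵢ/Kᵢ = 1.847 — both > 1, two phases present.
Iterate (Newton) starting at ψ = 0.33:
  ψ = 0.330: g = -0.1972, g' = -0.723 → ψ = 0.057
  ψ = 0.057: g = 0.0461, g' = -1.221 → ψ = 0.095
  ψ = 0.095: g = 0.0028, g' = -1.080 → ψ = 0.097
Converged at ψ = 0.097.
Compositions from xᵢ = zᵢ/(1+ψ(Kᵢ−1)), yᵢ = Kᵢxᵢ:
  A: x = 0.137, y = 0.513
  B: x = 0.067, y = 0.089
  C: x = 0.149, y = 0.143
  D: x = 0.493, y = 0.212
  E: x = 0.154, y = 0.043

x_D = 0.493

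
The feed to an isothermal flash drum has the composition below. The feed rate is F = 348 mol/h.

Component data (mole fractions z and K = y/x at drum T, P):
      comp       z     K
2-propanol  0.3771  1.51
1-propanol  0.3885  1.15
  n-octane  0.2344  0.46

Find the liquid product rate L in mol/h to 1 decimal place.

L = 117.9 mol/h

Rachford–Rice: g(V/F) = Σ zᵢ(Kᵢ−1)/(1+V/F(Kᵢ−1)) = 0.
g(0) = ΣzᵢKᵢ − 1 = 0.1240 and g(1) = 1 − Σzᵢ/Kᵢ = -0.0971, so a root lies in (0, 1).
Newton iteration, V/F⁰ = 0.5:
  V/F = 0.5000: g = 0.03406, g' = -0.1981 → V/F = 0.6719
  V/F = 0.6719: g = -0.00248, g' = -0.2300 → V/F = 0.6611
Converged at V/F = 0.6611.
Then V = V/F·F = 0.6611·348 = 230.1 mol/h and L = F − V = 117.9 mol/h.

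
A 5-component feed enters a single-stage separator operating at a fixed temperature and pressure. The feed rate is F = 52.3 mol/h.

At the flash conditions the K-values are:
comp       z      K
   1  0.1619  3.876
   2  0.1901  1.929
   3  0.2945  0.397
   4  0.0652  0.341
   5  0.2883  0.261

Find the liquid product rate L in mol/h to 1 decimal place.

Material balance + equilibrium reduce to Σ zᵢ(Kᵢ−1)/(1+ψ(Kᵢ−1)) = 0.
g(0) = ΣzᵢKᵢ − 1 = 0.2086 and g(1) = 1 − Σzᵢ/Kᵢ = -1.1779, so a root lies in (0, 1).
Newton iteration, ψ⁰ = 0.32:
  ψ = 0.3200: g = -0.17493, g' = -0.9406 → ψ = 0.1340
  ψ = 0.1340: g = 0.01633, g' = -1.1822 → ψ = 0.1478
  ψ = 0.1478: g = 0.00024, g' = -1.1484 → ψ = 0.1480
Converged at ψ = 0.1480.
Then V = ψ·F = 0.1480·52.3 = 7.7 mol/h and L = F − V = 44.6 mol/h.

L = 44.6 mol/h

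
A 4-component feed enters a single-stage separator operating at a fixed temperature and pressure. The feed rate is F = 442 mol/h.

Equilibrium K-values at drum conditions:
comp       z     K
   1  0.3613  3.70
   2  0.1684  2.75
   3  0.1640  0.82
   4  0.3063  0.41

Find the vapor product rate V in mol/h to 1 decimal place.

Let ψ = V/F and solve Σ zᵢ(Kᵢ−1)/(1+ψ(Kᵢ−1)) = 0.
g(0) = ΣzᵢKᵢ − 1 = 1.0600 and g(1) = 1 − Σzᵢ/Kᵢ = -0.1060, so a root lies in (0, 1).
Newton–Raphson from ψ = 0.5:
  ψ = 0.5000: g = 0.28351, g' = -0.8446 → ψ = 0.8357
  ψ = 0.8357: g = 0.02802, g' = -0.7557 → ψ = 0.8728
  ψ = 0.8728: g = -0.00034, g' = -0.7752 → ψ = 0.8723
Converged at ψ = 0.8723.
Then V = ψ·F = 0.8723·442 = 385.6 mol/h and L = F − V = 56.4 mol/h.

V = 385.6 mol/h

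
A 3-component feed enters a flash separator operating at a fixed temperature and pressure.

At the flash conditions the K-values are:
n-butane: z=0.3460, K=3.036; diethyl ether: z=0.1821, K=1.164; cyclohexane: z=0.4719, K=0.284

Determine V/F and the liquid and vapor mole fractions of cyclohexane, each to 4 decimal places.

Rachford–Rice: g(V/F) = Σ zᵢ(Kᵢ−1)/(1+V/F(Kᵢ−1)) = 0.
g(0) = ΣzᵢKᵢ − 1 = 0.3964 and g(1) = 1 − Σzᵢ/Kᵢ = -0.9320, so a root lies in (0, 1).
Iterate (Newton) starting at V/F = 0.5:
  V/F = 0.5000: g = -0.14961, g' = -0.9433 → V/F = 0.3414
  V/F = 0.3414: g = -0.00333, g' = -0.9273 → V/F = 0.3378
Converged at V/F = 0.3378.
Compositions from xᵢ = zᵢ/(1+V/F(Kᵢ−1)), yᵢ = Kᵢxᵢ:
  n-butane: x = 0.2050, y = 0.6224
  diethyl ether: x = 0.1725, y = 0.2008
  cyclohexane: x = 0.6225, y = 0.1768

V/F = 0.3378, x_cyclohexane = 0.6225, y_cyclohexane = 0.1768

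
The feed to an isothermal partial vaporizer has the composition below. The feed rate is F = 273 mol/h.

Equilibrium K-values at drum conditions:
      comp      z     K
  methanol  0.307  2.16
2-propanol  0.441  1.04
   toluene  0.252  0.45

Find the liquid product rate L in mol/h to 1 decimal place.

Newton iteration, ψ⁰ = 0.39:
  ψ = 0.390: g = 0.0861, g' = -0.320 → ψ = 0.659
  ψ = 0.659: g = 0.0016, g' = -0.321 → ψ = 0.664
Converged at ψ = 0.664.
Then V = ψ·F = 0.6641·273 = 181.3 mol/h and L = F − V = 91.7 mol/h.

L = 91.7 mol/h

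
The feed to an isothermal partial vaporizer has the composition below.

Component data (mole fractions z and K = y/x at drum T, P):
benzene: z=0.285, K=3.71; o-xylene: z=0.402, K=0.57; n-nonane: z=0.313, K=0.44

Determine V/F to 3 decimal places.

V/F = 0.320

Rachford–Rice: g(V/F) = Σ zᵢ(Kᵢ−1)/(1+V/F(Kᵢ−1)) = 0.
g(0) = ΣzᵢKᵢ − 1 = 0.424 and g(1) = 1 − Σzᵢ/Kᵢ = -0.493, so a root lies in (0, 1).
Newton iteration, V/F⁰ = 0.5:
  V/F = 0.500: g = -0.1357, g' = -0.687 → V/F = 0.303
  V/F = 0.303: g = 0.0146, g' = -0.872 → V/F = 0.319
  V/F = 0.319: g = 0.0002, g' = -0.847 → V/F = 0.320
Converged at V/F = 0.320.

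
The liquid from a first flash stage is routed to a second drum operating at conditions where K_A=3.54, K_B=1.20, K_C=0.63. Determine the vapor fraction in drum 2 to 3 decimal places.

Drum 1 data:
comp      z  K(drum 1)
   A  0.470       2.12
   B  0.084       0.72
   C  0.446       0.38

V/F (drum 2) = 0.801

Drum 1:
Rachford–Rice: g(ψ₁) = Σ zᵢ(Kᵢ−1)/(1+ψ₁(Kᵢ−1)) = 0.
Feasibility: ΣzᵢKᵢ = 1.226, Σzᵢ/Kᵢ = 1.512 — both > 1, two phases present.
Newton–Raphson from ψ₁ = 0.5:
  ψ₁ = 0.500: g = -0.0907, g' = -0.611 → ψ₁ = 0.352
  ψ₁ = 0.352: g = -0.0021, g' = -0.592 → ψ₁ = 0.348
Converged at ψ₁ = 0.348.
Drum-1 compositions:
  A: x = 0.338, y = 0.717
  B: x = 0.093, y = 0.067
  C: x = 0.569, y = 0.216
Drum-2 feed = drum-1 liquid: z₂ = (0.3381, 0.0931, 0.5688).
Drum 2:
Newton–Raphson from ψ₂ = 0.66:
  ψ₂ = 0.660: g = 0.0589, g' = -0.444 → ψ₂ = 0.793
  ψ₂ = 0.793: g = 0.0033, g' = -0.399 → ψ₂ = 0.801
Converged at ψ₂ = 0.801.
  A: x = 0.111, y = 0.394
  B: x = 0.080, y = 0.096
  C: x = 0.808, y = 0.509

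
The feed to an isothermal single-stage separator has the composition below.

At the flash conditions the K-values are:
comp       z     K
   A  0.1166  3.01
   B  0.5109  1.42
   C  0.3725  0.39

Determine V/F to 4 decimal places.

V/F = 0.4288

Rachford–Rice: g(V/F) = Σ zᵢ(Kᵢ−1)/(1+V/F(Kᵢ−1)) = 0.
Check two-phase: ΣzᵢKᵢ = 1.2217 > 1 and Σzᵢ/Kᵢ = 1.3537 > 1, so g(0) = 0.2217 > 0 and g(1) = -0.3537 < 0.
Newton–Raphson from V/F = 0.46:
  V/F = 0.4600: g = -0.01425, g' = -0.4583 → V/F = 0.4289
  V/F = 0.4289: g = -0.00006, g' = -0.4548 → V/F = 0.4288
Converged at V/F = 0.4288.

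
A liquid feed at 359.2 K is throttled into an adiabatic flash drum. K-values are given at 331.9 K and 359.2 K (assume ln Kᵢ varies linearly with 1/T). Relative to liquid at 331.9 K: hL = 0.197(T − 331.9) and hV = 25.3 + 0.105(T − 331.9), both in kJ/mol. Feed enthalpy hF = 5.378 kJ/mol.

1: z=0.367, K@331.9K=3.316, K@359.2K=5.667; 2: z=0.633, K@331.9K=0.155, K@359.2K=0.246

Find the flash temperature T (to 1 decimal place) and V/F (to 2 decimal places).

T = 335.1 K, V/F = 0.19

Adiabatic flash: solve Rachford–Rice at each trial T, then check hF = ψ·hV(T) + (1−ψ)·hL(T).
  T = 331.9 K: K = (3.316, 0.155), RR gives ψ = 0.161, H_out = 4.073 kJ/mol
  T = 359.2 K: K = (5.667, 0.246), RR gives ψ = 0.351, H_out = 13.379 kJ/mol
  T = 345.5 K: K = (4.377, 0.197), RR gives ψ = 0.270, H_out = 9.161 kJ/mol
  T = 338.7 K: K = (3.820, 0.175), RR gives ψ = 0.220, H_out = 6.779 kJ/mol
  T = 335.3 K: K = (3.562, 0.165), RR gives ψ = 0.192, H_out = 5.476 kJ/mol
  T = 333.6 K: K = (3.437, 0.160), RR gives ψ = 0.177, H_out = 4.789 kJ/mol
Linear interpolation between T = 333.6 (H_out = 4.789) and T = 335.3 (H_out = 5.476) on hF = 5.378 gives T ≈ 335.1 K, at which ψ = 0.19.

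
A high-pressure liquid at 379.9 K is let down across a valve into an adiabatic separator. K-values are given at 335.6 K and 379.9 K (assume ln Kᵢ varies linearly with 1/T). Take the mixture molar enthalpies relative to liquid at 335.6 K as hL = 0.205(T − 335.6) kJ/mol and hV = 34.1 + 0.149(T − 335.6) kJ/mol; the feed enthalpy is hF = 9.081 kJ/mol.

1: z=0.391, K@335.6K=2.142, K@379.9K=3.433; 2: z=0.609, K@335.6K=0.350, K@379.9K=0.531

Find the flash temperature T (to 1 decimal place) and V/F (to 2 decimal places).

Adiabatic flash: solve Rachford–Rice at each trial T, then check hF = ψ·hV(T) + (1−ψ)·hL(T).
  T = 335.6 K: K = (2.142, 0.350), RR gives ψ = 0.068, H_out = 2.328 kJ/mol
  T = 379.9 K: K = (3.433, 0.531), RR gives ψ = 0.583, H_out = 27.528 kJ/mol
  T = 357.8 K: K = (2.753, 0.437), RR gives ψ = 0.347, H_out = 15.952 kJ/mol
  T = 346.7 K: K = (2.438, 0.392), RR gives ψ = 0.220, H_out = 9.644 kJ/mol
  T = 341.1 K: K = (2.286, 0.371), RR gives ψ = 0.148, H_out = 6.127 kJ/mol
  T = 343.9 K: K = (2.362, 0.382), RR gives ψ = 0.185, H_out = 7.923 kJ/mol
  T = 345.3 K: K = (2.400, 0.387), RR gives ψ = 0.203, H_out = 8.792 kJ/mol
Linear interpolation between T = 345.3 (H_out = 8.792) and T = 346.7 (H_out = 9.644) on hF = 9.081 gives T ≈ 345.8 K, at which ψ = 0.21.

T = 345.8 K, V/F = 0.21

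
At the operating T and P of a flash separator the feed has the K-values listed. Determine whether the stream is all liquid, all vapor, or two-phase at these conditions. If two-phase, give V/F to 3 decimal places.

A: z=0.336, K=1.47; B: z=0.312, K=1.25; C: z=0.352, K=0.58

two-phase, V/F = 0.561

ΣzᵢKᵢ = 1.088; Σzᵢ/Kᵢ = 1.085.
Both exceed 1, so a two-phase solution exists.
Material balance + equilibrium reduce to Σ zᵢ(Kᵢ−1)/(1+ψ(Kᵢ−1)) = 0.
Newton iteration, ψ⁰ = 0.34:
  ψ = 0.340: g = 0.0356, g' = -0.156 → ψ = 0.568
  ψ = 0.568: g = -0.0012, g' = -0.168 → ψ = 0.561
Converged at ψ = 0.561.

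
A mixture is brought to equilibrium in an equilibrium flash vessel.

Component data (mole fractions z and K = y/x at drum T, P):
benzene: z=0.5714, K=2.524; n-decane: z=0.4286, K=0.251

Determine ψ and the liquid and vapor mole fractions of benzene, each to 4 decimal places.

Binary case is linear: z₁(K₁−1)(1+ψ(K₂−1)) + z₂(K₂−1)(1+ψ(K₁−1)) = 0
⇒ ψ = [z₁(K₁−1)+z₂(K₂−1)] / [−(K₁−1)(K₂−1)] = 0.54979/1.14148 = 0.4817
Compositions from xᵢ = zᵢ/(1+ψ(Kᵢ−1)), yᵢ = Kᵢxᵢ:
  benzene: x = 0.3295, y = 0.8317
  n-decane: x = 0.6705, y = 0.1683

ψ = 0.4817, x_benzene = 0.3295, y_benzene = 0.8317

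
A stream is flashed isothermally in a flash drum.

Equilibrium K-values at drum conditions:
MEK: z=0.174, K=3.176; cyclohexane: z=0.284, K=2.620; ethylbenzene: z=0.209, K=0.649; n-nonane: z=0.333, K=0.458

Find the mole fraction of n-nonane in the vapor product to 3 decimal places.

Rachford–Rice: g(β) = Σ zᵢ(Kᵢ−1)/(1+β(Kᵢ−1)) = 0.
Check two-phase: ΣzᵢKᵢ = 1.585 > 1 and Σzᵢ/Kᵢ = 1.212 > 1, so g(0) = 0.585 > 0 and g(1) = -0.212 < 0.
Newton–Raphson from β = 0.51:
  β = 0.510: g = 0.0926, g' = -0.634 → β = 0.656
  β = 0.656: g = 0.0036, g' = -0.594 → β = 0.662
Converged at β = 0.662.
Compositions from xᵢ = zᵢ/(1+β(Kᵢ−1)), yᵢ = Kᵢxᵢ:
  MEK: x = 0.071, y = 0.226
  cyclohexane: x = 0.137, y = 0.359
  ethylbenzene: x = 0.272, y = 0.177
  n-nonane: x = 0.519, y = 0.238

y_n-nonane = 0.238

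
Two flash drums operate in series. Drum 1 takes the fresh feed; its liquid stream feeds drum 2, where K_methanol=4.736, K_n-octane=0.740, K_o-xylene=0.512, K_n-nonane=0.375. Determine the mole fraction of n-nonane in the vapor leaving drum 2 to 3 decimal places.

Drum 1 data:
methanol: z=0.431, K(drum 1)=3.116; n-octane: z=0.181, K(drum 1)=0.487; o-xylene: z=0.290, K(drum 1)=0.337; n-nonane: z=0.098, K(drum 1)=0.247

y_n-nonane (drum 2) = 0.066

Drum 1:
Rachford–Rice: g(ψ₁) = Σ zᵢ(Kᵢ−1)/(1+ψ₁(Kᵢ−1)) = 0.
Check two-phase: ΣzᵢKᵢ = 1.553 > 1 and Σzᵢ/Kᵢ = 1.767 > 1, so g(0) = 0.553 > 0 and g(1) = -0.767 < 0.
Iterate (Newton) starting at ψ₁ = 0.5:
  ψ₁ = 0.500: g = -0.0877, g' = -0.970 → ψ₁ = 0.410
Converged at ψ₁ = 0.410.
Drum-1 compositions:
  methanol: x = 0.231, y = 0.719
  n-octane: x = 0.229, y = 0.112
  o-xylene: x = 0.398, y = 0.134
  n-nonane: x = 0.142, y = 0.035
Drum-2 feed = drum-1 liquid: z₂ = (0.2308, 0.2292, 0.3982, 0.1418).
Drum 2:
Newton–Raphson from ψ₂ = 0.5:
  ψ₂ = 0.500: g = -0.1538, g' = -0.695 → ψ₂ = 0.279
  ψ₂ = 0.279: g = 0.0259, g' = -0.999 → ψ₂ = 0.305
  ψ₂ = 0.305: g = 0.0008, g' = -0.938 → ψ₂ = 0.306
Converged at ψ₂ = 0.306.
  methanol: x = 0.108, y = 0.510
  n-octane: x = 0.249, y = 0.184
  o-xylene: x = 0.468, y = 0.240
  n-nonane: x = 0.175, y = 0.066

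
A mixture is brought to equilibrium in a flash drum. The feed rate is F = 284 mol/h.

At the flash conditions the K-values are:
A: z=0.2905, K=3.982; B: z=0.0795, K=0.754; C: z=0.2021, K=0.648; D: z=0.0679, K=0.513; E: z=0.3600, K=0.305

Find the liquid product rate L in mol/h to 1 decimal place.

Newton iteration, ψ⁰ = 0.5:
  ψ = 0.5000: g = -0.18803, g' = -0.8960 → ψ = 0.2901
  ψ = 0.2901: g = 0.01224, g' = -1.0738 → ψ = 0.3015
  ψ = 0.3015: g = 0.00012, g' = -1.0536 → ψ = 0.3017
Converged at ψ = 0.3017.
Then V = ψ·F = 0.3017·284 = 85.7 mol/h and L = F − V = 198.3 mol/h.

L = 198.3 mol/h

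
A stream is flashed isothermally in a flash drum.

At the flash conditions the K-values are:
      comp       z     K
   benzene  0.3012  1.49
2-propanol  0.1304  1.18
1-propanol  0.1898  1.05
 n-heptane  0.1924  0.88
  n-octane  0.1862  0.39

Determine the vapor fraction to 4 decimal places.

Let ψ = V/F and solve Σ zᵢ(Kᵢ−1)/(1+ψ(Kᵢ−1)) = 0.
Check two-phase: ΣzᵢKᵢ = 1.0439 > 1 and Σzᵢ/Kᵢ = 1.1895 > 1, so g(0) = 0.0439 > 0 and g(1) = -0.1895 < 0.
Newton–Raphson from ψ = 0.38:
  ψ = 0.3800: g = -0.01634, g' = -0.1760 → ψ = 0.2871
  ψ = 0.2871: g = -0.00056, g' = -0.1647 → ψ = 0.2838
Converged at ψ = 0.2838.

ψ = 0.2838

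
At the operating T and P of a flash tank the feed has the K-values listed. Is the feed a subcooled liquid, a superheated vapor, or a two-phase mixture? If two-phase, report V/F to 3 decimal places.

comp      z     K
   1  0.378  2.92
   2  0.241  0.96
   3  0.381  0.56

two-phase, V/F = 0.845

ΣzᵢKᵢ = 1.548; Σzᵢ/Kᵢ = 1.061.
Both exceed 1, so a two-phase solution exists.
Newton–Raphson from ψ = 0.5:
  ψ = 0.500: g = 0.1455, g' = -0.484 → ψ = 0.800
  ψ = 0.800: g = 0.0173, g' = -0.393 → ψ = 0.845
Converged at ψ = 0.845.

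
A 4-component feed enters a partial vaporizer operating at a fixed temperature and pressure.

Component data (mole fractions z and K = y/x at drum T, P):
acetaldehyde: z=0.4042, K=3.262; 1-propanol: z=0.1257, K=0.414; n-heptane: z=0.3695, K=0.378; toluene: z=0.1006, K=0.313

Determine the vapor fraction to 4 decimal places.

ψ = 0.3824

Rachford–Rice: g(ψ) = Σ zᵢ(Kᵢ−1)/(1+ψ(Kᵢ−1)) = 0.
Check two-phase: ΣzᵢKᵢ = 1.5417 > 1 and Σzᵢ/Kᵢ = 1.7265 > 1, so g(0) = 0.5417 > 0 and g(1) = -0.7265 < 0.
Newton iteration, ψ⁰ = 0.36:
  ψ = 0.3600: g = 0.02262, g' = -1.0188 → ψ = 0.3822
  ψ = 0.3822: g = 0.00022, g' = -0.9999 → ψ = 0.3824
Converged at ψ = 0.3824.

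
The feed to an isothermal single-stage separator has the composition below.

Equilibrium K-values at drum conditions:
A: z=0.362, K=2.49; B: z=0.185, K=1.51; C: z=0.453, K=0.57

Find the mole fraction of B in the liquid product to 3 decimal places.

x_B = 0.129

Iterate (Newton) starting at ψ = 0.65:
  ψ = 0.650: g = 0.0745, g' = -0.396 → ψ = 0.838
  ψ = 0.838: g = 0.0014, g' = -0.387 → ψ = 0.842
Converged at ψ = 0.842.
Compositions from xᵢ = zᵢ/(1+ψ(Kᵢ−1)), yᵢ = Kᵢxᵢ:
  A: x = 0.161, y = 0.400
  B: x = 0.129, y = 0.195
  C: x = 0.710, y = 0.405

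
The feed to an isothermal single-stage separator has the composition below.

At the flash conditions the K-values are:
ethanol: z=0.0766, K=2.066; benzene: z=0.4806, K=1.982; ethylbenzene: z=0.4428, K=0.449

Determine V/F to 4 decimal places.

Newton iteration, V/F⁰ = 0.38:
  V/F = 0.3800: g = 0.09321, g' = -0.5049 → V/F = 0.5646
  V/F = 0.5646: g = 0.00043, g' = -0.5090 → V/F = 0.5654
Converged at V/F = 0.5654.

V/F = 0.5654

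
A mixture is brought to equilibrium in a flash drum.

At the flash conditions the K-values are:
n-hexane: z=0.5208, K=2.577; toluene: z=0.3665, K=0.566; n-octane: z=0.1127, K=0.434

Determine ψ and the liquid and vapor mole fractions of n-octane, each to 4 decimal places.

Material balance + equilibrium reduce to Σ zᵢ(Kᵢ−1)/(1+ψ(Kᵢ−1)) = 0.
Feasibility: ΣzᵢKᵢ = 1.5985, Σzᵢ/Kᵢ = 1.1093 — both > 1, two phases present.
Newton iteration, ψ⁰ = 0.5:
  ψ = 0.5000: g = 0.16710, g' = -0.5877 → ψ = 0.7843
  ψ = 0.7843: g = 0.01131, g' = -0.5343 → ψ = 0.8055
  ψ = 0.8055: g = -0.00002, g' = -0.5364 → ψ = 0.8054
Converged at ψ = 0.8054.
Compositions from xᵢ = zᵢ/(1+ψ(Kᵢ−1)), yᵢ = Kᵢxᵢ:
  n-hexane: x = 0.2294, y = 0.5912
  toluene: x = 0.5635, y = 0.3189
  n-octane: x = 0.2071, y = 0.0899

ψ = 0.8054, x_n-octane = 0.2071, y_n-octane = 0.0899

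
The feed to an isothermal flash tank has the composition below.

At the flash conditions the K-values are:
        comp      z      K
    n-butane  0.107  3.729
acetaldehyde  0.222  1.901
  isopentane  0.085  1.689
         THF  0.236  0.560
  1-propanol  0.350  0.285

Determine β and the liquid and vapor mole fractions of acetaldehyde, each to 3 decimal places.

Material balance + equilibrium reduce to Σ zᵢ(Kᵢ−1)/(1+β(Kᵢ−1)) = 0.
Check two-phase: ΣzᵢKᵢ = 1.197 > 1 and Σzᵢ/Kᵢ = 1.845 > 1, so g(0) = 0.197 > 0 and g(1) = -0.845 < 0.
Iterate (Newton) starting at β = 0.5:
  β = 0.500: g = -0.2177, g' = -0.759 → β = 0.213
  β = 0.213: g = -0.0064, g' = -0.781 → β = 0.205
Converged at β = 0.205.
Compositions from xᵢ = zᵢ/(1+β(Kᵢ−1)), yᵢ = Kᵢxᵢ:
  n-butane: x = 0.069, y = 0.256
  acetaldehyde: x = 0.187, y = 0.356
  isopentane: x = 0.074, y = 0.126
  THF: x = 0.259, y = 0.145
  1-propanol: x = 0.410, y = 0.117

β = 0.205, x_acetaldehyde = 0.187, y_acetaldehyde = 0.356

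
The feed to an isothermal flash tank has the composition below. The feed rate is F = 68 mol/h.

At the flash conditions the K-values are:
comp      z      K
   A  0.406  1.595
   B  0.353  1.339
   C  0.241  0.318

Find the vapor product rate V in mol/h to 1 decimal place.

Newton iteration, ψ⁰ = 0.64:
  ψ = 0.640: g = -0.0184, g' = -0.456 → ψ = 0.600
  ψ = 0.600: g = -0.0006, g' = -0.427 → ψ = 0.598
Converged at ψ = 0.598.
Then V = ψ·F = 0.5983·68 = 40.7 mol/h and L = F − V = 27.3 mol/h.

V = 40.7 mol/h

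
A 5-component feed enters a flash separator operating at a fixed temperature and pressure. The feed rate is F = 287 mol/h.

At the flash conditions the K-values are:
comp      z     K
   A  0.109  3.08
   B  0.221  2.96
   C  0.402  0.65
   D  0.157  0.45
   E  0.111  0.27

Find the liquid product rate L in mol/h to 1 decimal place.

L = 181.6 mol/h

Material balance + equilibrium reduce to Σ zᵢ(Kᵢ−1)/(1+ψ(Kᵢ−1)) = 0.
Feasibility: ΣzᵢKᵢ = 1.352, Σzᵢ/Kᵢ = 1.489 — both > 1, two phases present.
Newton iteration, ψ⁰ = 0.46:
  ψ = 0.460: g = -0.0616, g' = -0.647 → ψ = 0.365
  ψ = 0.365: g = 0.0018, g' = -0.690 → ψ = 0.367
Converged at ψ = 0.367.
Then V = ψ·F = 0.3673·287 = 105.4 mol/h and L = F − V = 181.6 mol/h.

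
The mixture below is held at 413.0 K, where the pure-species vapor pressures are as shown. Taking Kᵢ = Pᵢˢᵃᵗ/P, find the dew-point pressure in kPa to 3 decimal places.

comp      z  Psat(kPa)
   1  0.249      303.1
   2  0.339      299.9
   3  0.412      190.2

At the dew point ψ → 1, so Σzᵢ/Kᵢ = 1 with Kᵢ = Pᵢˢᵃᵗ/P ⇒ 1/P = Σzᵢ/Pᵢˢᵃᵗ.
1/P = 0.249/303.1 + 0.339/299.9 + 0.412/190.2 = 0.004118 ⇒ P = 242.835 kPa

Pdew = 242.835 kPa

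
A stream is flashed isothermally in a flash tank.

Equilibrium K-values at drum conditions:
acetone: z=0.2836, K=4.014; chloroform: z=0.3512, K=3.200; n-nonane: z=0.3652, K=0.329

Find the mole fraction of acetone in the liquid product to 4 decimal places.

Newton iteration, β⁰ = 0.57:
  β = 0.5700: g = 0.26045, g' = -1.1145 → β = 0.8037
  β = 0.8037: g = -0.00300, g' = -1.2164 → β = 0.8012
Converged at β = 0.8012.
Compositions from xᵢ = zᵢ/(1+β(Kᵢ−1)), yᵢ = Kᵢxᵢ:
  acetone: x = 0.0830, y = 0.3334
  chloroform: x = 0.1271, y = 0.4068
  n-nonane: x = 0.7898, y = 0.2599

x_acetone = 0.0830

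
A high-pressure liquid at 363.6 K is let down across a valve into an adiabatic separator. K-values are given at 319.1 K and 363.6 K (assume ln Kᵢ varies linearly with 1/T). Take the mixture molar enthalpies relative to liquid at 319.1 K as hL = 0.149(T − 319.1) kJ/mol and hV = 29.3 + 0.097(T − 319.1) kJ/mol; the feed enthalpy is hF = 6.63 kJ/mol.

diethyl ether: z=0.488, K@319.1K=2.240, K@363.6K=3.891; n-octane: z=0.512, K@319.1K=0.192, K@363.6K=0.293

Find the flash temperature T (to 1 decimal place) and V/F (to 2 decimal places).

T = 321.3 K, V/F = 0.22

Adiabatic flash: solve Rachford–Rice at each trial T, then check hF = ψ·hV(T) + (1−ψ)·hL(T).
  T = 319.1 K: K = (2.240, 0.192), RR gives ψ = 0.191, H_out = 5.598 kJ/mol
  T = 363.6 K: K = (3.891, 0.293), RR gives ψ = 0.513, H_out = 20.478 kJ/mol
  T = 341.4 K: K = (3.008, 0.241), RR gives ψ = 0.388, H_out = 14.230 kJ/mol
  T = 330.2 K: K = (2.607, 0.216), RR gives ψ = 0.304, H_out = 10.372 kJ/mol
  T = 324.6 K: K = (2.418, 0.204), RR gives ψ = 0.252, H_out = 8.121 kJ/mol
  T = 321.9 K: K = (2.330, 0.198), RR gives ψ = 0.223, H_out = 6.928 kJ/mol
  T = 320.5 K: K = (2.285, 0.195), RR gives ψ = 0.208, H_out = 6.276 kJ/mol
Linear interpolation between T = 320.5 (H_out = 6.276) and T = 321.9 (H_out = 6.928) on hF = 6.63 gives T ≈ 321.3 K, at which ψ = 0.22.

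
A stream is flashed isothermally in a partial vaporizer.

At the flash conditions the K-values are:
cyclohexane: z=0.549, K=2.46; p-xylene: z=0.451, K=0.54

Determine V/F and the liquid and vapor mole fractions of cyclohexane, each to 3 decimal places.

V/F = 0.885, x_cyclohexane = 0.240, y_cyclohexane = 0.589

Rachford–Rice: g(V/F) = Σ zᵢ(Kᵢ−1)/(1+V/F(Kᵢ−1)) = 0.
Feasibility: ΣzᵢKᵢ = 1.594, Σzᵢ/Kᵢ = 1.058 — both > 1, two phases present.
Newton–Raphson from V/F = 0.39:
  V/F = 0.390: g = 0.2579, g' = -0.617 → V/F = 0.808
  V/F = 0.808: g = 0.0375, g' = -0.488 → V/F = 0.885
Converged at V/F = 0.885.
Compositions from xᵢ = zᵢ/(1+V/F(Kᵢ−1)), yᵢ = Kᵢxᵢ:
  cyclohexane: x = 0.240, y = 0.589
  p-xylene: x = 0.760, y = 0.411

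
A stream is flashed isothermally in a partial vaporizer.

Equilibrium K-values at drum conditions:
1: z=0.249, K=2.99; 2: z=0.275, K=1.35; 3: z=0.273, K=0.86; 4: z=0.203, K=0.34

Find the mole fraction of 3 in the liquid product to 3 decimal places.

Let β = V/F and solve Σ zᵢ(Kᵢ−1)/(1+β(Kᵢ−1)) = 0.
g(0) = ΣzᵢKᵢ − 1 = 0.420 and g(1) = 1 − Σzᵢ/Kᵢ = -0.201, so a root lies in (0, 1).
Newton–Raphson from β = 0.66:
  β = 0.660: g = 0.0129, g' = -0.491 → β = 0.686
Converged at β = 0.686.
Compositions from xᵢ = zᵢ/(1+β(Kᵢ−1)), yᵢ = Kᵢxᵢ:
  1: x = 0.105, y = 0.315
  2: x = 0.222, y = 0.299
  3: x = 0.302, y = 0.260
  4: x = 0.371, y = 0.126

x_3 = 0.302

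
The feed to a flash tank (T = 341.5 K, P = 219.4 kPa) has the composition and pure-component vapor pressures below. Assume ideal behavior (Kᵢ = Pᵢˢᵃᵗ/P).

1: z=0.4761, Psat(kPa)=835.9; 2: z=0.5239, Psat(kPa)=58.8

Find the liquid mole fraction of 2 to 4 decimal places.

x_2 = 0.7933

Raoult's law: Kᵢ = Pᵢˢᵃᵗ/P = Pᵢˢᵃᵗ/219.4.
  K_1 = 835.9/219.4 = 3.809936, K_2 = 58.8/219.4 = 0.268004
Rachford–Rice: g(V/F) = Σ zᵢ(Kᵢ−1)/(1+V/F(Kᵢ−1)) = 0.
Check two-phase: ΣzᵢKᵢ = 1.9543 > 1 and Σzᵢ/Kᵢ = 2.0798 > 1, so g(0) = 0.9543 > 0 and g(1) = -1.0798 < 0.
Binary case is linear: z₁(K₁−1)(1+V/F(K₂−1)) + z₂(K₂−1)(1+V/F(K₁−1)) = 0
⇒ V/F = [z₁(K₁−1)+z₂(K₂−1)] / [−(K₁−1)(K₂−1)] = 0.95432/2.05686 = 0.4640
Compositions from xᵢ = zᵢ/(1+V/F(Kᵢ−1)), yᵢ = Kᵢxᵢ:
  1: x = 0.2067, y = 0.7874
  2: x = 0.7933, y = 0.2126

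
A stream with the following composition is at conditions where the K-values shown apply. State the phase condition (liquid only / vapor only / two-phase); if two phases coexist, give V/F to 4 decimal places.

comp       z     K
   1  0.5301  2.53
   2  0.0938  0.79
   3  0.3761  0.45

two-phase, V/F = 0.7536

ΣzᵢKᵢ = 1.5845; Σzᵢ/Kᵢ = 1.1640.
Both exceed 1, so a two-phase solution exists.
Material balance + equilibrium reduce to Σ zᵢ(Kᵢ−1)/(1+ψ(Kᵢ−1)) = 0.
Iterate (Newton) starting at ψ = 0.5:
  ψ = 0.5000: g = 0.15219, g' = -0.6199 → ψ = 0.7455
  ψ = 0.7455: g = 0.00492, g' = -0.6035 → ψ = 0.7536
Converged at ψ = 0.7536.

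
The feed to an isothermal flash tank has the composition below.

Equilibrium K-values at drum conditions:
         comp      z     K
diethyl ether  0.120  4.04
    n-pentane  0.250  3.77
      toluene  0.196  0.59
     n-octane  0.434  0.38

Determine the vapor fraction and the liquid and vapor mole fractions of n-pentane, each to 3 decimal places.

Newton iteration, ψ⁰ = 0.5:
  ψ = 0.500: g = -0.0559, g' = -0.914 → ψ = 0.439
  ψ = 0.439: g = 0.0012, g' = -0.958 → ψ = 0.440
Converged at ψ = 0.440.
Compositions from xᵢ = zᵢ/(1+ψ(Kᵢ−1)), yᵢ = Kᵢxᵢ:
  diethyl ether: x = 0.051, y = 0.207
  n-pentane: x = 0.113, y = 0.425
  toluene: x = 0.239, y = 0.141
  n-octane: x = 0.597, y = 0.227

ψ = 0.440, x_n-pentane = 0.113, y_n-pentane = 0.425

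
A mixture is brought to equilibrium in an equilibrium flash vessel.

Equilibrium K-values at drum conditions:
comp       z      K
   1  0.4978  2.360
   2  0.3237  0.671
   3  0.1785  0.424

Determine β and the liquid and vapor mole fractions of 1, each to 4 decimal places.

Newton iteration, β⁰ = 0.66:
  β = 0.6600: g = 0.05486, g' = -0.4670 → β = 0.7775
  β = 0.7775: g = -0.00024, g' = -0.4750 → β = 0.7770
Converged at β = 0.7770.
Compositions from xᵢ = zᵢ/(1+β(Kᵢ−1)), yᵢ = Kᵢxᵢ:
  1: x = 0.2420, y = 0.5712
  2: x = 0.4349, y = 0.2918
  3: x = 0.3231, y = 0.1370

β = 0.7770, x_1 = 0.2420, y_1 = 0.5712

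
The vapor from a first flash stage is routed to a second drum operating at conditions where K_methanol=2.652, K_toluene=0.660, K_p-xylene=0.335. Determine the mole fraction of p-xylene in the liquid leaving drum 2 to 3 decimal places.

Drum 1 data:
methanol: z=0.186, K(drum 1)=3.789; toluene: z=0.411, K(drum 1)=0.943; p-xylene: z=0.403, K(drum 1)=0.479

Drum 1:
Newton iteration, ψ₁⁰ = 0.56:
  ψ₁ = 0.560: g = -0.1182, g' = -0.440 → ψ₁ = 0.291
  ψ₁ = 0.291: g = 0.0148, g' = -0.594 → ψ₁ = 0.316
  ψ₁ = 0.316: g = 0.0003, g' = -0.567 → ψ₁ = 0.317
Converged at ψ₁ = 0.317.
Drum-1 compositions:
  methanol: x = 0.099, y = 0.374
  toluene: x = 0.419, y = 0.395
  p-xylene: x = 0.483, y = 0.231
Drum-2 feed = drum-1 vapor: z₂ = (0.3741, 0.3947, 0.2312).
Drum 2:
Rachford–Rice: g(ψ₂) = Σ zᵢ(Kᵢ−1)/(1+ψ₂(Kᵢ−1)) = 0.
Feasibility: ΣzᵢKᵢ = 1.330, Σzᵢ/Kᵢ = 1.429 — both > 1, two phases present.
Iterate (Newton) starting at ψ₂ = 0.47:
  ψ₂ = 0.470: g = -0.0355, g' = -0.605 → ψ₂ = 0.411
  ψ₂ = 0.411: g = 0.0003, g' = -0.617 → ψ₂ = 0.412
Converged at ψ₂ = 0.412.
  methanol: x = 0.223, y = 0.590
  toluene: x = 0.459, y = 0.303
  p-xylene: x = 0.318, y = 0.107

x_p-xylene (drum 2) = 0.318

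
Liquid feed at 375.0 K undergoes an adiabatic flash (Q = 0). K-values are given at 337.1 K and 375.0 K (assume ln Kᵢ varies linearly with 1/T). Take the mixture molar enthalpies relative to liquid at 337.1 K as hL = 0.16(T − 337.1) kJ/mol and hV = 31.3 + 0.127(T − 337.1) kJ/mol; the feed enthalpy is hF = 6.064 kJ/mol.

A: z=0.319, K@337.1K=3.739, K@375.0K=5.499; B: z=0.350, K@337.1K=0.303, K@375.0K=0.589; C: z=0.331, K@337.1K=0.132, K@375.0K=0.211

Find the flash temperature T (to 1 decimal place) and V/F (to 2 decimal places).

Adiabatic flash: solve Rachford–Rice at each trial T, then check hF = ψ·hV(T) + (1−ψ)·hL(T).
  T = 337.1 K: K = (3.739, 0.303, 0.132), RR gives ψ = 0.160, H_out = 4.995 kJ/mol
  T = 375.0 K: K = (5.499, 0.589, 0.211), RR gives ψ = 0.370, H_out = 17.185 kJ/mol
  T = 356.1 K: K = (4.584, 0.430, 0.169), RR gives ψ = 0.264, H_out = 11.146 kJ/mol
  T = 346.6 K: K = (4.151, 0.363, 0.150), RR gives ψ = 0.213, H_out = 8.118 kJ/mol
  T = 341.9 K: K = (3.945, 0.332, 0.141), RR gives ψ = 0.187, H_out = 6.591 kJ/mol
  T = 339.5 K: K = (3.841, 0.317, 0.136), RR gives ψ = 0.173, H_out = 5.798 kJ/mol
Linear interpolation between T = 339.5 (H_out = 5.798) and T = 341.9 (H_out = 6.591) on hF = 6.064 gives T ≈ 340.3 K, at which ψ = 0.18.

T = 340.3 K, V/F = 0.18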